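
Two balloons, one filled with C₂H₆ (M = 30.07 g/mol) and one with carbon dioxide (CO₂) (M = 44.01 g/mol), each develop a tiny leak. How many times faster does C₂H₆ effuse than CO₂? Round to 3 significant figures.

1.21

Since effusion rate ∝ 1/√M, rate_C₂H₆/rate_CO₂ = √(M_CO₂/M_C₂H₆) = √(44.01/30.07) = √1.464 = 1.21.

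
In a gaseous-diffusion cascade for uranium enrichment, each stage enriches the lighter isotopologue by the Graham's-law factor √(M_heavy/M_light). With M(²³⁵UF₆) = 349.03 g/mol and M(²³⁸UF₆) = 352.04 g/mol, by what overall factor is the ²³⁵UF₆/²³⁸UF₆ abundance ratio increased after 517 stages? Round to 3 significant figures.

9.20

Overall factor = α^517 with α = √(352.04/349.03), i.e. (352.04/349.03)^(517/2).
= 1.00862^(517/2) = 9.20.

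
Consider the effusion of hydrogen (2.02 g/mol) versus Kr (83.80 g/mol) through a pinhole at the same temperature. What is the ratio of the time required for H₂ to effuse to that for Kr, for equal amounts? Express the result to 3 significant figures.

Graham's law gives t_H₂/t_Kr = √(M_H₂/M_Kr) = √(2.02/83.80) = √0.02411 = 0.155.

0.155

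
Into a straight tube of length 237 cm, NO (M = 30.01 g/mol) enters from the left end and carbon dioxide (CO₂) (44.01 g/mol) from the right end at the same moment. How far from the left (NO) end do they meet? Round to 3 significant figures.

130 cm

Distances travelled in equal time are proportional to diffusion rates, so d_NO/d_CO₂ = √(M_CO₂/M_NO) = √(44.01/30.01) = 1.211.
With d_NO + d_CO₂ = 237 cm, d_CO₂ = 237/(1 + 1.211) = 107.2 cm.
d_NO = 237 − 107.2 = 130 cm.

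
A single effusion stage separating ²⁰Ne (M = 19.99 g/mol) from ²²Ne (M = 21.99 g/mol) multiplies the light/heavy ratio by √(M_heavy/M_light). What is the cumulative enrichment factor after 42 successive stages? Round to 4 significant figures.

The single-stage factor is √(M_heavy/M_light), so 42 stages give [√(21.99/19.99)]^42 = (21.99/19.99)^(42/2).
= 1.10005^21 = 7.407.

7.407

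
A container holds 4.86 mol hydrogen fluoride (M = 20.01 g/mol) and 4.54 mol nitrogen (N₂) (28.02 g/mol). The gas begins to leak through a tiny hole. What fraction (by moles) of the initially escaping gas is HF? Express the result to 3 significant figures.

Each component's effusion rate ∝ (its partial pressure)·(1/√M) ∝ n_i/√M_i.
x_HF(eff) = (n_HF/√M_HF) / (n_HF/√M_HF + n_N₂/√M_N₂)
= (4.86/√20.01) / (4.86/√20.01 + 4.54/√28.02) = 1.086/(1.086 + 0.8577) = 0.559.

0.559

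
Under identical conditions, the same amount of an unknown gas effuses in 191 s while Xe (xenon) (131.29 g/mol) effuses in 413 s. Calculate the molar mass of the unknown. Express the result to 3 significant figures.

28.1 g/mol

Using Graham's law: t_X/t_Xe = √(M_X/M_Xe).
191/413 = 0.4625 = √(M_X/131.29)
M_X = 131.29 × 0.4625² = 131.29 × 0.2139 = 28.1 g/mol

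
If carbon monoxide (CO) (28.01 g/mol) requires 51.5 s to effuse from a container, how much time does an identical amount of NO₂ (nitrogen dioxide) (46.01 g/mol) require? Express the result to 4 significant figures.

Graham's law gives t_NO₂/t_CO = √(M_NO₂/M_CO) = √(46.01/28.01) = √1.643 = 1.282.
So the time for NO₂ is 51.5 × 1.282 = 66.00 s.

66.00 s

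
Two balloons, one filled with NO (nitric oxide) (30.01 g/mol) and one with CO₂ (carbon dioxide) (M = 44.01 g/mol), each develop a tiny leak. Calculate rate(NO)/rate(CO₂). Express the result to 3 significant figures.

1.21

By Graham's law, rate_NO/rate_CO₂ = √(M_CO₂/M_NO) = √(44.01/30.01) = √1.467 = 1.21.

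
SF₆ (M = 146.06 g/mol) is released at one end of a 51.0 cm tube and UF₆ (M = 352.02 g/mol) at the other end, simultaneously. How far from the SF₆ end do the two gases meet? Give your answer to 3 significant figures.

31.0 cm

Graham's law gives d_SF₆/d_UF₆ = rate_SF₆/rate_UF₆ = √(M_UF₆/M_SF₆) = √(352.02/146.06) = 1.552.
With d_SF₆ + d_UF₆ = 51.0 cm, d_UF₆ = 51.0/(1 + 1.552) = 19.98 cm.
d_SF₆ = 51.0 − 19.98 = 31.0 cm.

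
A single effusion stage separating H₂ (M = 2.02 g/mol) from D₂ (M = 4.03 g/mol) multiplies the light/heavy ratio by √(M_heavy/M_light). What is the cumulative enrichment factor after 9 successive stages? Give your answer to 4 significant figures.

Each stage multiplies the ratio by α = √(4.03/2.02), so after 9 stages the overall factor is α^9 = (4.03/2.02)^(9/2).
= 1.99505^(9/2) = 22.38.

22.38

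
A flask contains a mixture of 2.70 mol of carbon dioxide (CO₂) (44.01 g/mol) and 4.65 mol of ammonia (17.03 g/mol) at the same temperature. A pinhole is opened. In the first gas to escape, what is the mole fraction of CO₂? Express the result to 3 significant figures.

0.265

Rate_i ∝ x_i/√M_i (Graham's law weighted by mole fraction), so the effusate composition follows n_i/√M_i.
Mole fraction of CO₂ in the effusate = (n_CO₂/√M_CO₂) / (n_CO₂/√M_CO₂ + n_NH₃/√M_NH₃)
= (2.70/√44.01) / (2.70/√44.01 + 4.65/√17.03) = 0.4070/(0.4070 + 1.127) = 0.265.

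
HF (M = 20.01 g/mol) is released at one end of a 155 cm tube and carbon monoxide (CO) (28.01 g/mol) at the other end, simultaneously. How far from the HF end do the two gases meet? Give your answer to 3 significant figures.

Distances travelled in equal time are proportional to diffusion rates, so d_HF/d_CO = √(M_CO/M_HF) = √(28.01/20.01) = 1.183.
With d_HF + d_CO = 155 cm, d_CO = 155/(1 + 1.183) = 71.00 cm.
d_HF = 155 − 71.00 = 84.0 cm.

84.0 cm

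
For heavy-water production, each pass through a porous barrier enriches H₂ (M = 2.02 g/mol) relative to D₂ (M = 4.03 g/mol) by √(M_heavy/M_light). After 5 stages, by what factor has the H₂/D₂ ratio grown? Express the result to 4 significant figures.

5.622

Overall factor = α^5 with α = √(4.03/2.02), i.e. (4.03/2.02)^(5/2).
= 1.99505^(5/2) = 5.622.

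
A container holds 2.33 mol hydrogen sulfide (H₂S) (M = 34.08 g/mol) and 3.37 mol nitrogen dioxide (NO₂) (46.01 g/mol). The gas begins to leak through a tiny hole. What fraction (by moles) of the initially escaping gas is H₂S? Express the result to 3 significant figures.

0.445

Rate_i ∝ x_i/√M_i (Graham's law weighted by mole fraction), so the effusate composition follows n_i/√M_i.
x_H₂S(eff) = (n_H₂S/√M_H₂S) / (n_H₂S/√M_H₂S + n_NO₂/√M_NO₂)
= (2.33/√34.08) / (2.33/√34.08 + 3.37/√46.01) = 0.3991/(0.3991 + 0.4968) = 0.445.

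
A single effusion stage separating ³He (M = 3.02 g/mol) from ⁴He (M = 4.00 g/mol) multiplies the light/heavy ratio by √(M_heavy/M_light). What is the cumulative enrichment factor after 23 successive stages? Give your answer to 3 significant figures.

25.3

After 23 stages the ratio has grown by (√(4.00/3.02))^23 = (4.00/3.02)^(23/2).
= 1.32450^(23/2) = 25.3.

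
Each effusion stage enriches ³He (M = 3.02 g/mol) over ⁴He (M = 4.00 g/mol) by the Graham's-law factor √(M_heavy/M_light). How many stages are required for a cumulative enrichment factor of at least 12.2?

With α = √(4.00/3.02) per stage, ln α = ½ ln(1.32450) = 0.1405.
Need α^N ≥ 12.2 ⇒ N ≥ ln(12.2) / ln α = 2.501 / 0.1405 = 17.80.
Minimum whole number of stages: N = 18.

18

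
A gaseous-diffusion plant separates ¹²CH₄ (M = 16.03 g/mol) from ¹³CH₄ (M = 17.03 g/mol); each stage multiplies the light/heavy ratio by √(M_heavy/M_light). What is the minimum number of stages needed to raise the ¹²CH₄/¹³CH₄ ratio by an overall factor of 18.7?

97

Single-stage factor α = √(17.03/16.03), so ln α = ½ ln(1.06238) = 0.03026.
Need α^N ≥ 18.7 ⇒ N ≥ ln(18.7) / ln α = 2.929 / 0.03026 = 96.79.
Minimum whole number of stages: N = 97.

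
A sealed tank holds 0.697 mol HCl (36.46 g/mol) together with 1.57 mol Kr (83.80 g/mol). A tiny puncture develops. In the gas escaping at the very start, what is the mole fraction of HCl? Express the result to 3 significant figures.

0.402

Rate_i ∝ x_i/√M_i (Graham's law weighted by mole fraction), so the effusate composition follows n_i/√M_i.
Mole fraction of HCl in the effusate = (n_HCl/√M_HCl) / (n_HCl/√M_HCl + n_Kr/√M_Kr)
= (0.697/√36.46) / (0.697/√36.46 + 1.57/√83.80) = 0.1154/(0.1154 + 0.1715) = 0.402.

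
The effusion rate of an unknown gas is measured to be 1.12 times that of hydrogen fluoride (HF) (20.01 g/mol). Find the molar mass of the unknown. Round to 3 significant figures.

By Graham's law, rate_X/rate_HF = √(M_HF/M_X).
1.12 = √(20.01/M_X)
M_X = 20.01 / 1.12² = 20.01 / 1.254 = 16.0 g/mol

16.0 g/mol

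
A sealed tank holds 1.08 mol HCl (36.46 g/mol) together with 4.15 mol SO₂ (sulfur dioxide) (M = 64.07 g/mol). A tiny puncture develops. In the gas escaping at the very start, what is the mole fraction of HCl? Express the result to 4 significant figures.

Rate_i ∝ x_i/√M_i (Graham's law weighted by mole fraction), so the effusate composition follows n_i/√M_i.
x_HCl(eff) = (n_HCl/√M_HCl) / (n_HCl/√M_HCl + n_SO₂/√M_SO₂)
= (1.08/√36.46) / (1.08/√36.46 + 4.15/√64.07) = 0.1789/(0.1789 + 0.5185) = 0.2565.

0.2565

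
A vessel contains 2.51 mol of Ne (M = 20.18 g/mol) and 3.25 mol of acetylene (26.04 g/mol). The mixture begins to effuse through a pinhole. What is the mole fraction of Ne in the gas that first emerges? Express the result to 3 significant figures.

0.467

The effusion rate of species i is ∝ p_i/√M_i ∝ n_i/√M_i.
So x_Ne in the escaping gas = (n_Ne/√M_Ne) / Σ(n_i/√M_i)
= (2.51/√20.18) / (2.51/√20.18 + 3.25/√26.04) = 0.5587/(0.5587 + 0.6369) = 0.467.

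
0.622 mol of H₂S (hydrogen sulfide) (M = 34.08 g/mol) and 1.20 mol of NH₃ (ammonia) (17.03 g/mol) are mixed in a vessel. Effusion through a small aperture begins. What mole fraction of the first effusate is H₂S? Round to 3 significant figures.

0.268

Effusion rate of each component ∝ n_i/√M_i (partial pressure × 1/√M).
So x_H₂S in the escaping gas = (n_H₂S/√M_H₂S) / Σ(n_i/√M_i)
= (0.622/√34.08) / (0.622/√34.08 + 1.20/√17.03) = 0.1065/(0.1065 + 0.2908) = 0.268.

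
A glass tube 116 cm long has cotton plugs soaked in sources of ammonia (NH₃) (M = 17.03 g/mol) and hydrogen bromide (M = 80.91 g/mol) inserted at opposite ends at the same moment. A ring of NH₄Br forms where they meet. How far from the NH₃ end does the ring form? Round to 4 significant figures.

79.52 cm

Graham's law gives d_NH₃/d_HBr = rate_NH₃/rate_HBr = √(M_HBr/M_NH₃) = √(80.91/17.03) = 2.180.
With d_NH₃ + d_HBr = 116 cm, d_HBr = 116/(1 + 2.180) = 36.48 cm.
d_NH₃ = 116 − 36.48 = 79.52 cm.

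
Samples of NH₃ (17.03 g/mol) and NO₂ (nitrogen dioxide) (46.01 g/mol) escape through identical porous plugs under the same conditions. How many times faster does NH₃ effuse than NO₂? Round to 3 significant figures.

From Graham's law, rate_NH₃/rate_NO₂ = √(M_NO₂/M_NH₃) = √(46.01/17.03) = √2.702 = 1.64.

1.64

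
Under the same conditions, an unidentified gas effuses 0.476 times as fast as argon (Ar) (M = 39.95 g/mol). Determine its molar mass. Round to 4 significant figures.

Since effusion rate ∝ 1/√M, rate_X/rate_Ar = √(M_Ar/M_X).
0.476 = √(39.95/M_X)
M_X = 39.95 / 0.476² = 39.95 / 0.2266 = 176.3 g/mol

176.3 g/mol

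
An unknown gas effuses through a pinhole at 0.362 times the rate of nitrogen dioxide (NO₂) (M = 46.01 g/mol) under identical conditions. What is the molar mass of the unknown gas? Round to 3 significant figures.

351 g/mol

Since effusion rate ∝ 1/√M, rate_X/rate_NO₂ = √(M_NO₂/M_X).
0.362 = √(46.01/M_X)
M_X = 46.01 / 0.362² = 46.01 / 0.1310 = 351 g/mol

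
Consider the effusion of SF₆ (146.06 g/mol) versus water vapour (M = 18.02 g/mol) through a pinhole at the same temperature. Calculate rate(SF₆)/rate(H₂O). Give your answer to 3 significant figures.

Since effusion rate ∝ 1/√M, rate_SF₆/rate_H₂O = √(M_H₂O/M_SF₆) = √(18.02/146.06) = √0.1234 = 0.351.

0.351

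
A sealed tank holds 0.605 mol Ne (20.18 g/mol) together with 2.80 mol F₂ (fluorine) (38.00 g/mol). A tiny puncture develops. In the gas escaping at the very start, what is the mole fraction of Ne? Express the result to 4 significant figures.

0.2287

Each component's effusion rate ∝ (its partial pressure)·(1/√M) ∝ n_i/√M_i.
So x_Ne in the escaping gas = (n_Ne/√M_Ne) / Σ(n_i/√M_i)
= (0.605/√20.18) / (0.605/√20.18 + 2.80/√38.00) = 0.1347/(0.1347 + 0.4542) = 0.2287.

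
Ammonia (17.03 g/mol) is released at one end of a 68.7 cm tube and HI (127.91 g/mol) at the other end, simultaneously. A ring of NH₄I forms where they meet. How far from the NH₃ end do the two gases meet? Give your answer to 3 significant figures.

50.3 cm

In equal time, each gas travels a distance ∝ its rate ∝ 1/√M, so d_NH₃/d_HI = √(M_HI/M_NH₃) = √(127.91/17.03) = 2.741.
With d_NH₃ + d_HI = 68.7 cm, d_HI = 68.7/(1 + 2.741) = 18.37 cm.
d_NH₃ = 68.7 − 18.37 = 50.3 cm.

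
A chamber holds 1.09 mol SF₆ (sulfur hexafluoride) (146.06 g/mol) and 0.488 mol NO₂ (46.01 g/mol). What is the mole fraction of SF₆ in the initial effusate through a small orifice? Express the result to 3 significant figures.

Effusion rate of each component ∝ n_i/√M_i (partial pressure × 1/√M).
Mole fraction of SF₆ in the effusate = (n_SF₆/√M_SF₆) / (n_SF₆/√M_SF₆ + n_NO₂/√M_NO₂)
= (1.09/√146.06) / (1.09/√146.06 + 0.488/√46.01) = 0.09019/(0.09019 + 0.07194) = 0.556.

0.556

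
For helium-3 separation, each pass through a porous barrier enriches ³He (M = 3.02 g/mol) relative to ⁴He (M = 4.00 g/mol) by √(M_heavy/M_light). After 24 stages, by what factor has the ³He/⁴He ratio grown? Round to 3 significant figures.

29.1

Overall factor = α^24 with α = √(4.00/3.02), i.e. (4.00/3.02)^(24/2).
= 1.32450^12 = 29.1.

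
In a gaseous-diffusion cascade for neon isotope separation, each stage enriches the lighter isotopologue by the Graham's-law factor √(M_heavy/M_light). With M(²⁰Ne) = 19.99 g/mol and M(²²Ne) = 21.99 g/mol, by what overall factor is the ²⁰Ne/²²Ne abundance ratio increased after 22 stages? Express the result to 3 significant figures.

2.85

The single-stage factor is √(M_heavy/M_light), so 22 stages give [√(21.99/19.99)]^22 = (21.99/19.99)^(22/2).
= 1.10005^11 = 2.85.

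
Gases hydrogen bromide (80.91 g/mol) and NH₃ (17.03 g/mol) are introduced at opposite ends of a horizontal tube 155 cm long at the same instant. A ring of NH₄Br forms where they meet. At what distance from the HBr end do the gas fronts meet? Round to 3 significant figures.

Graham's law gives d_HBr/d_NH₃ = rate_HBr/rate_NH₃ = √(M_NH₃/M_HBr) = √(17.03/80.91) = 0.4588.
With d_HBr + d_NH₃ = 155 cm, d_NH₃ = 155/(1 + 0.4588) = 106.3 cm.
d_HBr = 155 − 106.3 = 48.7 cm.

48.7 cm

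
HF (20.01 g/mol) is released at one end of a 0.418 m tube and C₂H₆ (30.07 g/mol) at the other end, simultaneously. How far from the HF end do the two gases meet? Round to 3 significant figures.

0.230 m

Distances travelled in equal time are proportional to diffusion rates, so d_HF/d_C₂H₆ = √(M_C₂H₆/M_HF) = √(30.07/20.01) = 1.226.
With d_HF + d_C₂H₆ = 0.418 m, d_C₂H₆ = 0.418/(1 + 1.226) = 0.1878 m.
d_HF = 0.418 − 0.1878 = 0.230 m.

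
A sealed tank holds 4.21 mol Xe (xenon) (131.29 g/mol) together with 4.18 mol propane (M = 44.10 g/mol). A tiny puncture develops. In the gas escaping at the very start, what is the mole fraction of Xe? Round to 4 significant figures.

0.3686

The effusion rate of species i is ∝ p_i/√M_i ∝ n_i/√M_i.
Mole fraction of Xe in the effusate = (n_Xe/√M_Xe) / (n_Xe/√M_Xe + n_C₃H₈/√M_C₃H₈)
= (4.21/√131.29) / (4.21/√131.29 + 4.18/√44.10) = 0.3674/(0.3674 + 0.6294) = 0.3686.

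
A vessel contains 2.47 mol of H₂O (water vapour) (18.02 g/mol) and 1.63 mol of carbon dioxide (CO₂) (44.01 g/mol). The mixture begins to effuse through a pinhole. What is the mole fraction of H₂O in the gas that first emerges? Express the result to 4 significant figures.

0.7031

The effusion rate of species i is ∝ p_i/√M_i ∝ n_i/√M_i.
x_H₂O(eff) = (n_H₂O/√M_H₂O) / (n_H₂O/√M_H₂O + n_CO₂/√M_CO₂)
= (2.47/√18.02) / (2.47/√18.02 + 1.63/√44.01) = 0.5819/(0.5819 + 0.2457) = 0.7031.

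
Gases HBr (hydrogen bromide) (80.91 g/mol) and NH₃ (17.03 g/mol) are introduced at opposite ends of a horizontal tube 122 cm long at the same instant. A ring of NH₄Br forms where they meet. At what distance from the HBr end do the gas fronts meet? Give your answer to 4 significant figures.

38.37 cm

The fronts meet when d_HBr + d_NH₃ = L with d_HBr/d_NH₃ = √(M_NH₃/M_HBr) (Graham's law). Here √(M_NH₃/M_HBr) = √(17.03/80.91) = 0.4588.
With d_HBr + d_NH₃ = 122 cm, d_NH₃ = 122/(1 + 0.4588) = 83.63 cm.
d_HBr = 122 − 83.63 = 38.37 cm.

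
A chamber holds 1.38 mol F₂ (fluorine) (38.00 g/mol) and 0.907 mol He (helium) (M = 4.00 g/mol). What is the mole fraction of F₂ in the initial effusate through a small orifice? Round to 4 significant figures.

0.3305

Each component's effusion rate ∝ (its partial pressure)·(1/√M) ∝ n_i/√M_i.
So x_F₂ in the escaping gas = (n_F₂/√M_F₂) / Σ(n_i/√M_i)
= (1.38/√38.00) / (1.38/√38.00 + 0.907/√4.00) = 0.2239/(0.2239 + 0.4535) = 0.3305.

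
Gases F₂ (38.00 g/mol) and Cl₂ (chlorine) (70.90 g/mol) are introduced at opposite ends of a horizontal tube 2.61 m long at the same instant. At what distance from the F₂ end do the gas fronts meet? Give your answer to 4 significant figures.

Distances travelled in equal time are proportional to diffusion rates, so d_F₂/d_Cl₂ = √(M_Cl₂/M_F₂) = √(70.90/38.00) = 1.366.
With d_F₂ + d_Cl₂ = 2.61 m, d_Cl₂ = 2.61/(1 + 1.366) = 1.103 m.
d_F₂ = 2.61 − 1.103 = 1.507 m.

1.507 m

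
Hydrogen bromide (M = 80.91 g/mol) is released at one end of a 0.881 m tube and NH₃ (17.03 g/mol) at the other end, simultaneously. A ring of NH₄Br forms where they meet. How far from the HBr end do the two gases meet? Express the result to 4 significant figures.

Graham's law gives d_HBr/d_NH₃ = rate_HBr/rate_NH₃ = √(M_NH₃/M_HBr) = √(17.03/80.91) = 0.4588.
With d_HBr + d_NH₃ = 0.881 m, d_NH₃ = 0.881/(1 + 0.4588) = 0.6039 m.
d_HBr = 0.881 − 0.6039 = 0.2771 m.

0.2771 m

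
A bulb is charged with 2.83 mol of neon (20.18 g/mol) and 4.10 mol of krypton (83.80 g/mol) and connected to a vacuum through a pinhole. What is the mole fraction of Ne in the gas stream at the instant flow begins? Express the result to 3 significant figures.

0.584

Effusion rate of each component ∝ n_i/√M_i (partial pressure × 1/√M).
Mole fraction of Ne in the effusate = (n_Ne/√M_Ne) / (n_Ne/√M_Ne + n_Kr/√M_Kr)
= (2.83/√20.18) / (2.83/√20.18 + 4.10/√83.80) = 0.6300/(0.6300 + 0.4479) = 0.584.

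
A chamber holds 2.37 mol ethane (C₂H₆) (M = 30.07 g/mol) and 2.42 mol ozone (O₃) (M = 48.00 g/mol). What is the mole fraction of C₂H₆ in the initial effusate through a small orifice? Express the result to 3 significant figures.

The effusion rate of species i is ∝ p_i/√M_i ∝ n_i/√M_i.
x_C₂H₆(eff) = (n_C₂H₆/√M_C₂H₆) / (n_C₂H₆/√M_C₂H₆ + n_O₃/√M_O₃)
= (2.37/√30.07) / (2.37/√30.07 + 2.42/√48.00) = 0.4322/(0.4322 + 0.3493) = 0.553.

0.553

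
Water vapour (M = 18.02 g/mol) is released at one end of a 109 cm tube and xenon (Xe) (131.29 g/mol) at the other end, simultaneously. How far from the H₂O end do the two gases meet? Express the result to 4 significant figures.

79.53 cm

The fronts meet when d_H₂O + d_Xe = L with d_H₂O/d_Xe = √(M_Xe/M_H₂O) (Graham's law). Here √(M_Xe/M_H₂O) = √(131.29/18.02) = 2.699.
With d_H₂O + d_Xe = 109 cm, d_Xe = 109/(1 + 2.699) = 29.47 cm.
d_H₂O = 109 − 29.47 = 79.53 cm.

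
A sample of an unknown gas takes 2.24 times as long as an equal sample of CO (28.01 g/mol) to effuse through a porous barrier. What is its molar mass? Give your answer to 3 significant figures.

Graham's law gives t_X/t_CO = √(M_X/M_CO).
2.24 = √(M_X/28.01)
M_X = 28.01 × 2.24² = 28.01 × 5.018 = 141 g/mol

141 g/mol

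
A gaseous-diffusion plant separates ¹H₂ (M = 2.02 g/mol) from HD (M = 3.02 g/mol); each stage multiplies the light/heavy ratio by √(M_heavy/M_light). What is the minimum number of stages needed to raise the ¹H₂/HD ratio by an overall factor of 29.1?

17

Single-stage factor α = √(3.02/2.02), so ln α = ½ ln(1.49505) = 0.2011.
Need α^N ≥ 29.1 ⇒ N ≥ ln(29.1) / ln α = 3.371 / 0.2011 = 16.76.
Rounding up, N = 17 stages.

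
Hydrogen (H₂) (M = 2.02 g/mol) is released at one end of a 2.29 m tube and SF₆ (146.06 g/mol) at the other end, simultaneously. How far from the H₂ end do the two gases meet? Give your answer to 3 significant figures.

Graham's law gives d_H₂/d_SF₆ = rate_H₂/rate_SF₆ = √(M_SF₆/M_H₂) = √(146.06/2.02) = 8.503.
With d_H₂ + d_SF₆ = 2.29 m, d_SF₆ = 2.29/(1 + 8.503) = 0.2410 m.
d_H₂ = 2.29 − 0.2410 = 2.05 m.

2.05 m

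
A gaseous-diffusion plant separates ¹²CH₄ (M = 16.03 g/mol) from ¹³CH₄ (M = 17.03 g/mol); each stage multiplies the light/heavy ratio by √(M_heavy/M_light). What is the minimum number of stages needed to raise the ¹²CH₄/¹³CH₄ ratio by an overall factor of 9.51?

Per stage α = (17.03/16.03)^(1/2) = 1.06238^0.5, giving ln α = 0.03026.
Need α^N ≥ 9.51 ⇒ N ≥ ln(9.51) / ln α = 2.252 / 0.03026 = 74.44.
So at least 75 stages are needed.

75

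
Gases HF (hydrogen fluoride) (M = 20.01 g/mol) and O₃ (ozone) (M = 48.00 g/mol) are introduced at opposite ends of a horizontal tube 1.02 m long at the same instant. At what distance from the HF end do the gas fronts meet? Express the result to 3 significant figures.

The fronts meet when d_HF + d_O₃ = L with d_HF/d_O₃ = √(M_O₃/M_HF) (Graham's law). Here √(M_O₃/M_HF) = √(48.00/20.01) = 1.549.
With d_HF + d_O₃ = 1.02 m, d_O₃ = 1.02/(1 + 1.549) = 0.4002 m.
d_HF = 1.02 − 0.4002 = 0.620 m.

0.620 m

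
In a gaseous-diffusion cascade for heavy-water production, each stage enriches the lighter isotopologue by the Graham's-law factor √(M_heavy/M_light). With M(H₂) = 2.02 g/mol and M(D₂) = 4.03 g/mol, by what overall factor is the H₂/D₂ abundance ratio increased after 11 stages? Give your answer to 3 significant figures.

44.6

Overall factor = α^11 with α = √(4.03/2.02), i.e. (4.03/2.02)^(11/2).
= 1.99505^(11/2) = 44.6.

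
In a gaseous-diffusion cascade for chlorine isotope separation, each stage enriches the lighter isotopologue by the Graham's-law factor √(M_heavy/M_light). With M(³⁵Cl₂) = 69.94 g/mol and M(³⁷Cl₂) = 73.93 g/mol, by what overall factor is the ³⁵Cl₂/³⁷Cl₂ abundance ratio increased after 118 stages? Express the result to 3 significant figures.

26.4

Overall factor = α^118 with α = √(73.93/69.94), i.e. (73.93/69.94)^(118/2).
= 1.05705^59 = 26.4.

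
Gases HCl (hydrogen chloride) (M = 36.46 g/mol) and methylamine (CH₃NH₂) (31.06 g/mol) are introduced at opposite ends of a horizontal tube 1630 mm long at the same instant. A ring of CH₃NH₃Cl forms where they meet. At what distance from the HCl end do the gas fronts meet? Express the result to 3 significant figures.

Graham's law gives d_HCl/d_CH₃NH₂ = rate_HCl/rate_CH₃NH₂ = √(M_CH₃NH₂/M_HCl) = √(31.06/36.46) = 0.9230.
With d_HCl + d_CH₃NH₂ = 1630 mm, d_CH₃NH₂ = 1630/(1 + 0.9230) = 847.6 mm.
d_HCl = 1630 − 847.6 = 782 mm.

782 mm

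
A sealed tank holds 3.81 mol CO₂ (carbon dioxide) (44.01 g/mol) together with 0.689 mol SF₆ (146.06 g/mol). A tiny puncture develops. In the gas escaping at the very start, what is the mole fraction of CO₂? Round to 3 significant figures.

Rate_i ∝ x_i/√M_i (Graham's law weighted by mole fraction), so the effusate composition follows n_i/√M_i.
Mole fraction of CO₂ in the effusate = (n_CO₂/√M_CO₂) / (n_CO₂/√M_CO₂ + n_SF₆/√M_SF₆)
= (3.81/√44.01) / (3.81/√44.01 + 0.689/√146.06) = 0.5743/(0.5743 + 0.05701) = 0.910.

0.910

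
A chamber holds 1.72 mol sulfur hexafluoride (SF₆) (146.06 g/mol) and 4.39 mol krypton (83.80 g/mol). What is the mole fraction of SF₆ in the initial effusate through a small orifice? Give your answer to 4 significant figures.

0.2289

Effusion rate of each component ∝ n_i/√M_i (partial pressure × 1/√M).
Mole fraction of SF₆ in the effusate = (n_SF₆/√M_SF₆) / (n_SF₆/√M_SF₆ + n_Kr/√M_Kr)
= (1.72/√146.06) / (1.72/√146.06 + 4.39/√83.80) = 0.1423/(0.1423 + 0.4796) = 0.2289.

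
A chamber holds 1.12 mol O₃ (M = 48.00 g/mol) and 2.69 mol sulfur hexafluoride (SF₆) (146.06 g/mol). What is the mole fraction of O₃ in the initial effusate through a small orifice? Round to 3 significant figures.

The effusion rate of species i is ∝ p_i/√M_i ∝ n_i/√M_i.
x_O₃(eff) = (n_O₃/√M_O₃) / (n_O₃/√M_O₃ + n_SF₆/√M_SF₆)
= (1.12/√48.00) / (1.12/√48.00 + 2.69/√146.06) = 0.1617/(0.1617 + 0.2226) = 0.421.

0.421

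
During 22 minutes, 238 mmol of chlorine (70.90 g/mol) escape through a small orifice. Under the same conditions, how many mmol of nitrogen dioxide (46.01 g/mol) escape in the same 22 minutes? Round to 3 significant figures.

Graham's law gives rate_NO₂/rate_Cl₂ = √(M_Cl₂/M_NO₂) = √(70.90/46.01) = √1.541 = 1.241.
So the amount for NO₂ is 238 × 1.241 = 295 mmol.

295 mmol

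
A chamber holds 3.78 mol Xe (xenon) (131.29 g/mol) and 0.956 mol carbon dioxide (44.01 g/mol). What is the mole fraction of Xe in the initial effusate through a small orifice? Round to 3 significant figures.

0.696

The effusion rate of species i is ∝ p_i/√M_i ∝ n_i/√M_i.
Mole fraction of Xe in the effusate = (n_Xe/√M_Xe) / (n_Xe/√M_Xe + n_CO₂/√M_CO₂)
= (3.78/√131.29) / (3.78/√131.29 + 0.956/√44.01) = 0.3299/(0.3299 + 0.1441) = 0.696.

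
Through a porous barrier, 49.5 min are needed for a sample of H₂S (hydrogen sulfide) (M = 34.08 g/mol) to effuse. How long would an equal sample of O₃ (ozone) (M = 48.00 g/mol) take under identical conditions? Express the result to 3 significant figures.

Since effusion rate ∝ 1/√M, t_O₃/t_H₂S = √(M_O₃/M_H₂S) = √(48.00/34.08) = √1.408 = 1.187.
So the time for O₃ is 49.5 × 1.187 = 58.7 min.

58.7 min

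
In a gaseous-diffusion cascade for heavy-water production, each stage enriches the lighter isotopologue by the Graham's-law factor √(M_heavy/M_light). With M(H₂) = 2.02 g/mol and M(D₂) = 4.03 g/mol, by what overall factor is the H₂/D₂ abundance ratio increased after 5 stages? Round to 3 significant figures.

5.62

After 5 stages the ratio has grown by (√(4.03/2.02))^5 = (4.03/2.02)^(5/2).
= 1.99505^(5/2) = 5.62.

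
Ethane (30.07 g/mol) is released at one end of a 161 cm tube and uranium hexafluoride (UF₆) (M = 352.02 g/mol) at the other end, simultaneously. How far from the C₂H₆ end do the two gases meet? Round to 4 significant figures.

124.6 cm

Graham's law gives d_C₂H₆/d_UF₆ = rate_C₂H₆/rate_UF₆ = √(M_UF₆/M_C₂H₆) = √(352.02/30.07) = 3.422.
With d_C₂H₆ + d_UF₆ = 161 cm, d_UF₆ = 161/(1 + 3.422) = 36.41 cm.
d_C₂H₆ = 161 − 36.41 = 124.6 cm.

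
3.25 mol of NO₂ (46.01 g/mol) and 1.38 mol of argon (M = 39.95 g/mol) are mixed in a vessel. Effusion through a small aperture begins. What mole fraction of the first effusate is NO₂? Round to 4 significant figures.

Rate_i ∝ x_i/√M_i (Graham's law weighted by mole fraction), so the effusate composition follows n_i/√M_i.
x_NO₂(eff) = (n_NO₂/√M_NO₂) / (n_NO₂/√M_NO₂ + n_Ar/√M_Ar)
= (3.25/√46.01) / (3.25/√46.01 + 1.38/√39.95) = 0.4791/(0.4791 + 0.2183) = 0.6870.

0.6870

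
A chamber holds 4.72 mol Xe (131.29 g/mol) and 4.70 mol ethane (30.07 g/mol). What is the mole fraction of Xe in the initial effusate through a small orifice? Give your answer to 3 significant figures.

0.325

Each component's effusion rate ∝ (its partial pressure)·(1/√M) ∝ n_i/√M_i.
So x_Xe in the escaping gas = (n_Xe/√M_Xe) / Σ(n_i/√M_i)
= (4.72/√131.29) / (4.72/√131.29 + 4.70/√30.07) = 0.4119/(0.4119 + 0.8571) = 0.325.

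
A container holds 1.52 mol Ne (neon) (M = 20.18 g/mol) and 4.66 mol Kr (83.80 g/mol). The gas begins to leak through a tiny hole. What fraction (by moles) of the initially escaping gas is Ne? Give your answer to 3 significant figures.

Each component's effusion rate ∝ (its partial pressure)·(1/√M) ∝ n_i/√M_i.
Mole fraction of Ne in the effusate = (n_Ne/√M_Ne) / (n_Ne/√M_Ne + n_Kr/√M_Kr)
= (1.52/√20.18) / (1.52/√20.18 + 4.66/√83.80) = 0.3384/(0.3384 + 0.5091) = 0.399.

0.399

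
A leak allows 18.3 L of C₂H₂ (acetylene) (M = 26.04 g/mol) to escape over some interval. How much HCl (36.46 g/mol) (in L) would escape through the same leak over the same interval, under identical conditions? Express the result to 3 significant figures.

Graham's law gives rate_HCl/rate_C₂H₂ = √(M_C₂H₂/M_HCl) = √(26.04/36.46) = √0.7142 = 0.8451.
So the volume for HCl is 18.3 × 0.8451 = 15.5 L.

15.5 L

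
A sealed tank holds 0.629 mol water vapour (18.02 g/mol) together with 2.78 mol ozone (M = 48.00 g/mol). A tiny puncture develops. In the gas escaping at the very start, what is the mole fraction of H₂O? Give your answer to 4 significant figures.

Effusion rate of each component ∝ n_i/√M_i (partial pressure × 1/√M).
x_H₂O(eff) = (n_H₂O/√M_H₂O) / (n_H₂O/√M_H₂O + n_O₃/√M_O₃)
= (0.629/√18.02) / (0.629/√18.02 + 2.78/√48.00) = 0.1482/(0.1482 + 0.4013) = 0.2697.

0.2697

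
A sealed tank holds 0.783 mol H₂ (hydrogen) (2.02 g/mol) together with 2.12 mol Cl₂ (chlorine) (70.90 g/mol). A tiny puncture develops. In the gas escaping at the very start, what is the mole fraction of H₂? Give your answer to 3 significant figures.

Effusion rate of each component ∝ n_i/√M_i (partial pressure × 1/√M).
Mole fraction of H₂ in the effusate = (n_H₂/√M_H₂) / (n_H₂/√M_H₂ + n_Cl₂/√M_Cl₂)
= (0.783/√2.02) / (0.783/√2.02 + 2.12/√70.90) = 0.5509/(0.5509 + 0.2518) = 0.686.

0.686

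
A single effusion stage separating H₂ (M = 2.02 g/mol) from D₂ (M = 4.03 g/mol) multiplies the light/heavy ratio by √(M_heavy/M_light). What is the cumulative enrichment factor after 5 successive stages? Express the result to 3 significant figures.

The single-stage factor is √(M_heavy/M_light), so 5 stages give [√(4.03/2.02)]^5 = (4.03/2.02)^(5/2).
= 1.99505^(5/2) = 5.62.

5.62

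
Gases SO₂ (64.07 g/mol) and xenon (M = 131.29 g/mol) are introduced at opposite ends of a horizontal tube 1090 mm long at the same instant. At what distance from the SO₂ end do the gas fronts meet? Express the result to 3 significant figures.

642 mm

In equal time, each gas travels a distance ∝ its rate ∝ 1/√M, so d_SO₂/d_Xe = √(M_Xe/M_SO₂) = √(131.29/64.07) = 1.431.
With d_SO₂ + d_Xe = 1090 mm, d_Xe = 1090/(1 + 1.431) = 448.3 mm.
d_SO₂ = 1090 − 448.3 = 642 mm.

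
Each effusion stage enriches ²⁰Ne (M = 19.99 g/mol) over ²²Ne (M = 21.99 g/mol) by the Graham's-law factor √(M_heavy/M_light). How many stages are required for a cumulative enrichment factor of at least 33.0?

Per stage α = (21.99/19.99)^(1/2) = 1.10005^0.5, giving ln α = 0.04768.
Need α^N ≥ 33.0 ⇒ N ≥ ln(33.0) / ln α = 3.497 / 0.04768 = 73.34.
Minimum whole number of stages: N = 74.

74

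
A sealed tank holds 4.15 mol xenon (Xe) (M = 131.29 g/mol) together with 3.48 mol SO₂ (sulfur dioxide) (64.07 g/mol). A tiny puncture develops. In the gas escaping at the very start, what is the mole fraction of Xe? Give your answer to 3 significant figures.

The effusion rate of species i is ∝ p_i/√M_i ∝ n_i/√M_i.
x_Xe(eff) = (n_Xe/√M_Xe) / (n_Xe/√M_Xe + n_SO₂/√M_SO₂)
= (4.15/√131.29) / (4.15/√131.29 + 3.48/√64.07) = 0.3622/(0.3622 + 0.4348) = 0.454.

0.454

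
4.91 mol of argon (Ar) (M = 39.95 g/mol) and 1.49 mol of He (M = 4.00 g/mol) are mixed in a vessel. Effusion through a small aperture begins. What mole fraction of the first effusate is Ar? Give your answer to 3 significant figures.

0.510

Each component's effusion rate ∝ (its partial pressure)·(1/√M) ∝ n_i/√M_i.
Mole fraction of Ar in the effusate = (n_Ar/√M_Ar) / (n_Ar/√M_Ar + n_He/√M_He)
= (4.91/√39.95) / (4.91/√39.95 + 1.49/√4.00) = 0.7768/(0.7768 + 0.7450) = 0.510.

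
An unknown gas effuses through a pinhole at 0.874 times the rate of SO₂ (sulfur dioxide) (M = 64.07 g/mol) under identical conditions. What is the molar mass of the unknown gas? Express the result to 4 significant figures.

83.87 g/mol

From Graham's law, rate_X/rate_SO₂ = √(M_SO₂/M_X).
0.874 = √(64.07/M_X)
M_X = 64.07 / 0.874² = 64.07 / 0.7639 = 83.87 g/mol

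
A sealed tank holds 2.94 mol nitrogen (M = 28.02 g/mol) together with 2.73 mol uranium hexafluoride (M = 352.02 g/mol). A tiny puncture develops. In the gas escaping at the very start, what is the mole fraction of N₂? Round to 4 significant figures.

0.7924

Rate_i ∝ x_i/√M_i (Graham's law weighted by mole fraction), so the effusate composition follows n_i/√M_i.
Mole fraction of N₂ in the effusate = (n_N₂/√M_N₂) / (n_N₂/√M_N₂ + n_UF₆/√M_UF₆)
= (2.94/√28.02) / (2.94/√28.02 + 2.73/√352.02) = 0.5554/(0.5554 + 0.1455) = 0.7924.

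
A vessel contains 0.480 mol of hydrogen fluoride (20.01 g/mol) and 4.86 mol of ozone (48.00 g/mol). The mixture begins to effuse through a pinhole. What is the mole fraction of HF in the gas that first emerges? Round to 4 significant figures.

Each component's effusion rate ∝ (its partial pressure)·(1/√M) ∝ n_i/√M_i.
So x_HF in the escaping gas = (n_HF/√M_HF) / Σ(n_i/√M_i)
= (0.480/√20.01) / (0.480/√20.01 + 4.86/√48.00) = 0.1073/(0.1073 + 0.7015) = 0.1327.

0.1327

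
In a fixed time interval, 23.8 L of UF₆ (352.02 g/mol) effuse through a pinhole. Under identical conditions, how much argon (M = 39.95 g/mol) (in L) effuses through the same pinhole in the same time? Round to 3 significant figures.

Graham's law gives rate_Ar/rate_UF₆ = √(M_UF₆/M_Ar) = √(352.02/39.95) = √8.812 = 2.968.
So the volume for Ar is 23.8 × 2.968 = 70.6 L.

70.6 L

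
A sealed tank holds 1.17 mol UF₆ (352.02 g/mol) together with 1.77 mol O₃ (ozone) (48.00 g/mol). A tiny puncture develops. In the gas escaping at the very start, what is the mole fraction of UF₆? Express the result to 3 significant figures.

Effusion rate of each component ∝ n_i/√M_i (partial pressure × 1/√M).
Mole fraction of UF₆ in the effusate = (n_UF₆/√M_UF₆) / (n_UF₆/√M_UF₆ + n_O₃/√M_O₃)
= (1.17/√352.02) / (1.17/√352.02 + 1.77/√48.00) = 0.06236/(0.06236 + 0.2555) = 0.196.

0.196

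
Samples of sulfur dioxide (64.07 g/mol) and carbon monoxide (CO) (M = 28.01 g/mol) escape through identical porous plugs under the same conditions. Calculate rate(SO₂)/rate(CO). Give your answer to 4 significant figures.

0.6612

Since effusion rate ∝ 1/√M, rate_SO₂/rate_CO = √(M_CO/M_SO₂) = √(28.01/64.07) = √0.4372 = 0.6612.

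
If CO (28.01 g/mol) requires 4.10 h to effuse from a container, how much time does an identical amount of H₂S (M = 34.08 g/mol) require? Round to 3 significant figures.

4.52 h

Using Graham's law: t_H₂S/t_CO = √(M_H₂S/M_CO) = √(34.08/28.01) = √1.217 = 1.103.
So the time for H₂S is 4.10 × 1.103 = 4.52 h.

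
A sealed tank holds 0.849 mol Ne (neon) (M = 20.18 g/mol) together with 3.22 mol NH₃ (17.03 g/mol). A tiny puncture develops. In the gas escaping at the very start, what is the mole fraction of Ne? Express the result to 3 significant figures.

0.195

Each component's effusion rate ∝ (its partial pressure)·(1/√M) ∝ n_i/√M_i.
Mole fraction of Ne in the effusate = (n_Ne/√M_Ne) / (n_Ne/√M_Ne + n_NH₃/√M_NH₃)
= (0.849/√20.18) / (0.849/√20.18 + 3.22/√17.03) = 0.1890/(0.1890 + 0.7803) = 0.195.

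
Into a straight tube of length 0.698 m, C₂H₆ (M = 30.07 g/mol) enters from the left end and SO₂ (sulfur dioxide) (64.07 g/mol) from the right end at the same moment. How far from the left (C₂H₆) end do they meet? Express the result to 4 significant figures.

Graham's law gives d_C₂H₆/d_SO₂ = rate_C₂H₆/rate_SO₂ = √(M_SO₂/M_C₂H₆) = √(64.07/30.07) = 1.460.
With d_C₂H₆ + d_SO₂ = 0.698 m, d_SO₂ = 0.698/(1 + 1.460) = 0.2838 m.
d_C₂H₆ = 0.698 − 0.2838 = 0.4142 m.

0.4142 m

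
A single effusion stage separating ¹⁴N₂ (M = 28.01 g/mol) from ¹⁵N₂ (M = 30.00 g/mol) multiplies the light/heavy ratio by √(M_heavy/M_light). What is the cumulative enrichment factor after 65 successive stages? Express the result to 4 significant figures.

9.306

After 65 stages the ratio has grown by (√(30.00/28.01))^65 = (30.00/28.01)^(65/2).
= 1.07105^(65/2) = 9.306.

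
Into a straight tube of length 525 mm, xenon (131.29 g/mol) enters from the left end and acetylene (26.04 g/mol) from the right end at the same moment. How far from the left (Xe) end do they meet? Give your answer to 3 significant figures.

The fronts meet when d_Xe + d_C₂H₂ = L with d_Xe/d_C₂H₂ = √(M_C₂H₂/M_Xe) (Graham's law). Here √(M_C₂H₂/M_Xe) = √(26.04/131.29) = 0.4454.
With d_Xe + d_C₂H₂ = 525 mm, d_C₂H₂ = 525/(1 + 0.4454) = 363.2 mm.
d_Xe = 525 − 363.2 = 162 mm.

162 mm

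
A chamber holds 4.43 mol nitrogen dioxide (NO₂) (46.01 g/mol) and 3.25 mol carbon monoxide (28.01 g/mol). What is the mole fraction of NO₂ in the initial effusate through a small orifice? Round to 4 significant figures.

The effusion rate of species i is ∝ p_i/√M_i ∝ n_i/√M_i.
So x_NO₂ in the escaping gas = (n_NO₂/√M_NO₂) / Σ(n_i/√M_i)
= (4.43/√46.01) / (4.43/√46.01 + 3.25/√28.01) = 0.6531/(0.6531 + 0.6141) = 0.5154.

0.5154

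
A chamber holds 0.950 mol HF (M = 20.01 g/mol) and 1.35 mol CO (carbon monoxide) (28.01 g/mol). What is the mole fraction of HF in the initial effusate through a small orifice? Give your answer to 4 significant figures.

Rate_i ∝ x_i/√M_i (Graham's law weighted by mole fraction), so the effusate composition follows n_i/√M_i.
So x_HF in the escaping gas = (n_HF/√M_HF) / Σ(n_i/√M_i)
= (0.950/√20.01) / (0.950/√20.01 + 1.35/√28.01) = 0.2124/(0.2124 + 0.2551) = 0.4543.

0.4543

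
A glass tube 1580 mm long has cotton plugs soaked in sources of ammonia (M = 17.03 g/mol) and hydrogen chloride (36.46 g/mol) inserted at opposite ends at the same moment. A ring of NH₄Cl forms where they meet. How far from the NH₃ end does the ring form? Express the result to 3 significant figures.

939 mm

Graham's law gives d_NH₃/d_HCl = rate_NH₃/rate_HCl = √(M_HCl/M_NH₃) = √(36.46/17.03) = 1.463.
With d_NH₃ + d_HCl = 1580 mm, d_HCl = 1580/(1 + 1.463) = 641.4 mm.
d_NH₃ = 1580 − 641.4 = 939 mm.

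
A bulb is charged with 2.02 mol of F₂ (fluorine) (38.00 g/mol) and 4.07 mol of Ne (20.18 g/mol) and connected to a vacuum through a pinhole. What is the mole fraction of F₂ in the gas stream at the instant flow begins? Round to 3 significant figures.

Rate_i ∝ x_i/√M_i (Graham's law weighted by mole fraction), so the effusate composition follows n_i/√M_i.
Mole fraction of F₂ in the effusate = (n_F₂/√M_F₂) / (n_F₂/√M_F₂ + n_Ne/√M_Ne)
= (2.02/√38.00) / (2.02/√38.00 + 4.07/√20.18) = 0.3277/(0.3277 + 0.9060) = 0.266.

0.266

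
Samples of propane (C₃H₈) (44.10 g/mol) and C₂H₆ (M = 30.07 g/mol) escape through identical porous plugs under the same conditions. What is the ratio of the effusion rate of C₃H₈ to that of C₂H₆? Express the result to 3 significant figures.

0.826

From Graham's law, rate_C₃H₈/rate_C₂H₆ = √(M_C₂H₆/M_C₃H₈) = √(30.07/44.10) = √0.6819 = 0.826.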